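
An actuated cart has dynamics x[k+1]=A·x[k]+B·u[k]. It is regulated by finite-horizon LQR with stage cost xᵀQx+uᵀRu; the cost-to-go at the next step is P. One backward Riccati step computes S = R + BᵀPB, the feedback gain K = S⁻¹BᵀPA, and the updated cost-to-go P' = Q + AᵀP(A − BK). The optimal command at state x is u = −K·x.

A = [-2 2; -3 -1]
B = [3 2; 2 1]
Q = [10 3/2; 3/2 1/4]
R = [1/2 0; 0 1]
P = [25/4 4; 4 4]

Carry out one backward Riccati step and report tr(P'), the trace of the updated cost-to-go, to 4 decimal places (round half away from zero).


BᵀP = [26.7500 20.0000; 16.5000 12.0000]
S = R + BᵀPB = [1/2 0; 0 1] + [120.2500 73.5000; 73.5000 45.0000] = [120.7500 73.5000; 73.5000 46.0000]
BᵀPA = [-113.5000 33.5000; -69.0000 21.0000]
K = S⁻¹·BᵀPA = [-0.9819 -0.0164; 0.0690 0.4828]
A−BK = [0.8079 1.0837; -1.1051 -1.4499]
AᵀP(A−BK) = [2.3087 2.4466; 2.4466 3.4122]
P' = Q + AᵀP(A−BK) = [12.3087 3.9466; 3.9466 3.6622]
tr(P') = 15.9709

15.9709


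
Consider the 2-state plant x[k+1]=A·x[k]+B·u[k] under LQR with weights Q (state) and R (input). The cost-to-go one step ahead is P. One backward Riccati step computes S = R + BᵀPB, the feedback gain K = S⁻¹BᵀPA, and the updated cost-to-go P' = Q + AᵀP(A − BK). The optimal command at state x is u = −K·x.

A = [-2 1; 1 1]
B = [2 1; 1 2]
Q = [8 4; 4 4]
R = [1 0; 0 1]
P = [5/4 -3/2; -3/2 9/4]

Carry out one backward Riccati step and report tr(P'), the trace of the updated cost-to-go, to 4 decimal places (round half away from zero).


15.2811

BᵀP = [1.0000 -0.7500; -1.7500 3.0000]
S = R + BᵀPB = [1 0; 0 1] + [1.2500 -0.5000; -0.5000 4.2500] = [2.2500 -0.5000; -0.5000 5.2500]
BᵀPA = [-2.7500 0.2500; 6.5000 1.2500]
K = S⁻¹·BᵀPA = [-0.9676 0.1676; 1.1459 0.2541]
A−BK = [-1.2108 0.4108; -0.3243 0.3243]
AᵀP(A−BK) = [3.1405 0.0595; 0.0595 0.1405]
P' = Q + AᵀP(A−BK) = [11.1405 4.0595; 4.0595 4.1405]
tr(P') = 15.2811


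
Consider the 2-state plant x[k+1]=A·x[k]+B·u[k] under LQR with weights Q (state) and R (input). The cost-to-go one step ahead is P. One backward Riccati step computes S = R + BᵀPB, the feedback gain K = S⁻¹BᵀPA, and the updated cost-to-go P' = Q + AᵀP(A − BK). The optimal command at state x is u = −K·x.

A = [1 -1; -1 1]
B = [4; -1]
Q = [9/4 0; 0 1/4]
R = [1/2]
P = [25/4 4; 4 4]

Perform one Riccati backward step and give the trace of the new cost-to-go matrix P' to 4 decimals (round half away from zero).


4.7655

BᵀP = [21.0000 12.0000]
S = R + BᵀPB = [1/2] + [72.0000] = [72.5000]
BᵀPA = [9.0000 -9.0000]
K = S⁻¹·BᵀPA = [0.1241 -0.1241]
A−BK = [0.5034 -0.5034; -0.8759 0.8759]
AᵀP(A−BK) = [1.1328 -1.1328; -1.1328 1.1328]
P' = Q + AᵀP(A−BK) = [3.3828 -1.1328; -1.1328 1.3828]
tr(P') = 4.7655


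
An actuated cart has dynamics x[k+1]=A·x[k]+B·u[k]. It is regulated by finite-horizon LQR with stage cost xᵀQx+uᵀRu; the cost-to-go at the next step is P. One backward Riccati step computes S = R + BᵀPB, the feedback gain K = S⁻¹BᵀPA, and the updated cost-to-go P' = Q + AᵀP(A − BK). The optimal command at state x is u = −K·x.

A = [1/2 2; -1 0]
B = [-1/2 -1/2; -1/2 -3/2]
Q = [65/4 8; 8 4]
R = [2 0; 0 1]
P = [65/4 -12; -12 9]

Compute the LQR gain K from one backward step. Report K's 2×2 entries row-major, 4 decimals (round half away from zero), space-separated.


BᵀP = [-2.1250 1.5000; 9.8750 -7.5000]
S = R + BᵀPB = [2 0; 0 1] + [0.3125 -1.1875; -1.1875 6.3125] = [2.3125 -1.1875; -1.1875 7.3125]
BᵀPA = [-2.5625 -4.2500; 12.4375 19.7500]
K = S⁻¹·BᵀPA = [-0.2560 -0.4919; 1.6593 2.6210]
A−BK = [1.2016 3.0645; 1.3609 3.6855]
AᵀP(A−BK) = [3.7692 6.3911; 6.3911 11.1452]
P' = Q + AᵀP(A−BK) = [20.0192 14.3911; 14.3911 15.1452]
tr(P') = 35.1643

-0.2560 -0.4919 1.6593 2.6210


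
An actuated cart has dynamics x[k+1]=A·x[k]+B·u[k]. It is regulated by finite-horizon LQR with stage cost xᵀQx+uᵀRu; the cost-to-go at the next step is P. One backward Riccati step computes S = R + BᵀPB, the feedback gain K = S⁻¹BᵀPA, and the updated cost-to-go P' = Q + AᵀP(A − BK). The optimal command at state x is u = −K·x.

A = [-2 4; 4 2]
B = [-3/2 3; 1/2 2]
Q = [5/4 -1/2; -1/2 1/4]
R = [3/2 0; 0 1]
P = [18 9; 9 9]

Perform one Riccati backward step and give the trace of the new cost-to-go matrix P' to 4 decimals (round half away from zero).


18.6127

BᵀP = [-22.5000 -9.0000; 72.0000 45.0000]
S = R + BᵀPB = [3/2 0; 0 1] + [29.2500 -85.5000; -85.5000 306.0000] = [30.7500 -85.5000; -85.5000 307.0000]
BᵀPA = [9.0000 -108.0000; 36.0000 378.0000]
K = S⁻¹·BᵀPA = [2.7423 -0.3930; 0.8810 1.1218]
A−BK = [-0.5296 0.0451; 0.8669 -0.0472]
AᵀP(A−BK) = [15.6042 -0.8493; -0.8493 1.5085]
P' = Q + AᵀP(A−BK) = [16.8542 -1.3493; -1.3493 1.7585]
tr(P') = 18.6127


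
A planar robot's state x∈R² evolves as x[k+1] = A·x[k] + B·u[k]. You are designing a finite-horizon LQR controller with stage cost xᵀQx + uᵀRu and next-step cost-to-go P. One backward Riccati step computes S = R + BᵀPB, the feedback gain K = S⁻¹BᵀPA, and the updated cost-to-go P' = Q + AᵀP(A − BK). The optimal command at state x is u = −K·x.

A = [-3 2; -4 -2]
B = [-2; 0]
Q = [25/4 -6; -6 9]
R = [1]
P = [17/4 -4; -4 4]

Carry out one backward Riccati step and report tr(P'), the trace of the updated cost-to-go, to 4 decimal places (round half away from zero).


23.6528

BᵀP = [-8.5000 8.0000]
S = R + BᵀPB = [1] + [17.0000] = [18.0000]
BᵀPA = [-6.5000 -33.0000]
K = S⁻¹·BᵀPA = [-0.3611 -1.8333]
A−BK = [-3.7222 -1.6667; -4.0000 -2.0000]
AᵀP(A−BK) = [3.9028 2.5833; 2.5833 4.5000]
P' = Q + AᵀP(A−BK) = [10.1528 -3.4167; -3.4167 13.5000]
tr(P') = 23.6528


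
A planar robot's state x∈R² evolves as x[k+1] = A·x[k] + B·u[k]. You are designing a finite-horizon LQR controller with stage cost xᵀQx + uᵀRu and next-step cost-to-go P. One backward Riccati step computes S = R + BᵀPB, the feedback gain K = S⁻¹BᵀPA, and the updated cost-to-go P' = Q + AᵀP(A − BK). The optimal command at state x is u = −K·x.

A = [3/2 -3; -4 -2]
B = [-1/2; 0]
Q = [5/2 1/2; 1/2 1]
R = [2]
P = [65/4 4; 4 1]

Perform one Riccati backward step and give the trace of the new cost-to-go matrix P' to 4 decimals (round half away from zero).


BᵀP = [-8.1250 -2.0000]
S = R + BᵀPB = [2] + [4.0625] = [6.0625]
BᵀPA = [-4.1875 28.3750]
K = S⁻¹·BᵀPA = [-0.6907 4.6804]
A−BK = [1.1546 -0.6598; -4.0000 -2.0000]
AᵀP(A−BK) = [1.6701 -9.5258; -9.5258 65.4433]
P' = Q + AᵀP(A−BK) = [4.1701 -9.0258; -9.0258 66.4433]
tr(P') = 70.6134

70.6134


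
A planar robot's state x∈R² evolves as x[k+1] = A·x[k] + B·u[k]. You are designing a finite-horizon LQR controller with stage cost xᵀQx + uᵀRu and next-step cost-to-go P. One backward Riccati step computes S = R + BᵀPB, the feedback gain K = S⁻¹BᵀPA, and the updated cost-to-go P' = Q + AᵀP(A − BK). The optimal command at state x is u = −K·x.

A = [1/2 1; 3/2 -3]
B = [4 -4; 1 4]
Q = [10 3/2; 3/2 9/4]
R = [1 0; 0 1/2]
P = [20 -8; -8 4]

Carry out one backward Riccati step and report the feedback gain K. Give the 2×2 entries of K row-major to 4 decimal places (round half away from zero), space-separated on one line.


0.3566 -0.3461 0.2477 -0.6159

BᵀP = [72.0000 -28.0000; -112.0000 48.0000]
S = R + BᵀPB = [1 0; 0 1/2] + [260.0000 -400.0000; -400.0000 640.0000] = [261.0000 -400.0000; -400.0000 640.5000]
BᵀPA = [-6.0000 156.0000; 16.0000 -256.0000]
K = S⁻¹·BᵀPA = [0.3566 -0.3461; 0.2477 -0.6159]
A−BK = [0.0643 -0.0789; 0.1527 -0.1904]
AᵀP(A−BK) = [0.1767 -0.2231; -0.2231 0.3386]
P' = Q + AᵀP(A−BK) = [10.1767 1.2769; 1.2769 2.5886]
tr(P') = 12.7653


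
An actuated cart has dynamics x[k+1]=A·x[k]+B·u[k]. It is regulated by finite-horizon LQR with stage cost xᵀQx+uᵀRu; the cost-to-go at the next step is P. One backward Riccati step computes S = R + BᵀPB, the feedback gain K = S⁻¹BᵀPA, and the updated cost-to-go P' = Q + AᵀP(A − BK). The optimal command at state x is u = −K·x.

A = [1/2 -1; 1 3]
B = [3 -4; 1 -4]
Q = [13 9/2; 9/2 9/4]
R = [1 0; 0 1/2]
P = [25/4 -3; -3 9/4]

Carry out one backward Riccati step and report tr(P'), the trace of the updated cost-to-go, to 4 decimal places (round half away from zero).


19.4290

BᵀP = [15.7500 -6.7500; -13.0000 3.0000]
S = R + BᵀPB = [1 0; 0 1/2] + [40.5000 -36.0000; -36.0000 40.0000] = [41.5000 -36.0000; -36.0000 40.5000]
BᵀPA = [1.1250 -36.0000; -3.5000 22.0000]
K = S⁻¹·BᵀPA = [-0.2091 -1.7310; -0.2723 -0.9955]
A−BK = [0.0382 0.2112; 0.1200 0.7492]
AᵀP(A−BK) = [0.0948 0.5883; 0.5883 4.0841]
P' = Q + AᵀP(A−BK) = [13.0948 5.0883; 5.0883 6.3341]
tr(P') = 19.4290


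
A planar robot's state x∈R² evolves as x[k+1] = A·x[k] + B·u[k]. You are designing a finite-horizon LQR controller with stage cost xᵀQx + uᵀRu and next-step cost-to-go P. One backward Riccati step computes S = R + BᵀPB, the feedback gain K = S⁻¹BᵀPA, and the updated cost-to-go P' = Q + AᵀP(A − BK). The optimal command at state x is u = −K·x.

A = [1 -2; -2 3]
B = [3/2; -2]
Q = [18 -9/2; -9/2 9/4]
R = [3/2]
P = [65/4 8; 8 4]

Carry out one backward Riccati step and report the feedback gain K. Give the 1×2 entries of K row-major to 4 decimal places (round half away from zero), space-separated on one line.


0.0619 -0.7835

BᵀP = [8.3750 4.0000]
S = R + BᵀPB = [3/2] + [4.5625] = [6.0625]
BᵀPA = [0.3750 -4.7500]
K = S⁻¹·BᵀPA = [0.0619 -0.7835]
A−BK = [0.9072 -0.8247; -1.8763 1.4330]
AᵀP(A−BK) = [0.2268 -0.2062; -0.2062 1.2784]
P' = Q + AᵀP(A−BK) = [18.2268 -4.7062; -4.7062 3.5284]
tr(P') = 21.7552


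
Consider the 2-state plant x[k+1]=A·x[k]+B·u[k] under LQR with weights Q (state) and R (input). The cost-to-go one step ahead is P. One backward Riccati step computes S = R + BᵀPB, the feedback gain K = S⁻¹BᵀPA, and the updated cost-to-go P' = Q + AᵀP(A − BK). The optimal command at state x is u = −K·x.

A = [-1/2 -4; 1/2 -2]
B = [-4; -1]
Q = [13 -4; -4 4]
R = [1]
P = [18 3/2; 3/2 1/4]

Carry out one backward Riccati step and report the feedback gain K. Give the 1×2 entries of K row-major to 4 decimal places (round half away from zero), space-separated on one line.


BᵀP = [-73.5000 -6.2500]
S = R + BᵀPB = [1] + [300.2500] = [301.2500]
BᵀPA = [33.6250 306.5000]
K = S⁻¹·BᵀPA = [0.1116 1.0174]
A−BK = [-0.0535 0.0697; 0.6116 -0.9826]
AᵀP(A−BK) = [0.0593 0.0390; 0.0390 1.1585]
P' = Q + AᵀP(A−BK) = [13.0593 -3.9610; -3.9610 5.1585]
tr(P') = 18.2178

0.1116 1.0174


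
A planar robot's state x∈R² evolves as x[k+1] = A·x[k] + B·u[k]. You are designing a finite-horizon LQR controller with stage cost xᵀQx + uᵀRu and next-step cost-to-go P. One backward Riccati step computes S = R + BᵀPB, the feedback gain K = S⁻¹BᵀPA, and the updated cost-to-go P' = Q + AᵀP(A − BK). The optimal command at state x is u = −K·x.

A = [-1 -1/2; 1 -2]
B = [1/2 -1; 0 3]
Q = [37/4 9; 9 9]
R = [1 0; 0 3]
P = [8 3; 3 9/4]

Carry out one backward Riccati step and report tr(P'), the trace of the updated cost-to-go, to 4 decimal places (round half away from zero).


24.4209

BᵀP = [4.0000 1.5000; 1.0000 3.7500]
S = R + BᵀPB = [1 0; 0 3] + [2.0000 0.5000; 0.5000 10.2500] = [3.0000 0.5000; 0.5000 13.2500]
BᵀPA = [-2.5000 -5.0000; 2.7500 -8.0000]
K = S⁻¹·BᵀPA = [-0.8734 -1.5759; 0.2405 -0.5443]
A−BK = [-0.3228 -0.2563; 0.2785 -0.3671]
AᵀP(A−BK) = [1.4051 1.5570; 1.5570 4.7658]
P' = Q + AᵀP(A−BK) = [10.6551 10.5570; 10.5570 13.7658]
tr(P') = 24.4209


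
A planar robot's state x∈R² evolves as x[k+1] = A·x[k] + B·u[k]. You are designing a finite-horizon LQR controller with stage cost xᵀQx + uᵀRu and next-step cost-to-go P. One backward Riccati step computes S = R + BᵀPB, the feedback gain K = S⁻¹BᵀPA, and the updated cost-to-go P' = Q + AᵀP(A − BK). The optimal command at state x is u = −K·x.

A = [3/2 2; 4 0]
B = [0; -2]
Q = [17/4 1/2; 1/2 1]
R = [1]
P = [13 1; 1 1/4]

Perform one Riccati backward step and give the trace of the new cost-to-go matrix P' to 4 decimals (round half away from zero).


82.0000

BᵀP = [-2.0000 -0.5000]
S = R + BᵀPB = [1] + [1.0000] = [2.0000]
BᵀPA = [-5.0000 -4.0000]
K = S⁻¹·BᵀPA = [-2.5000 -2.0000]
A−BK = [1.5000 2.0000; -1.0000 -4.0000]
AᵀP(A−BK) = [32.7500 37.0000; 37.0000 44.0000]
P' = Q + AᵀP(A−BK) = [37.0000 37.5000; 37.5000 45.0000]
tr(P') = 82.0000


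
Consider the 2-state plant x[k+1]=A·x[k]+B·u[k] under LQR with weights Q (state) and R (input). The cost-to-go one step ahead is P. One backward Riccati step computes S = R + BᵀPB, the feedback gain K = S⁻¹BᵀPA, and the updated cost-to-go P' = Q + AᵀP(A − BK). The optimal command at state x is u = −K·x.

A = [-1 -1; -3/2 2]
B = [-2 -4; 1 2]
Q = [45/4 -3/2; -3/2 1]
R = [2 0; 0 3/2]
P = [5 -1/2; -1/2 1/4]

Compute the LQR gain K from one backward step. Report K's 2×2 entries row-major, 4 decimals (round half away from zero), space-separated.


BᵀP = [-10.5000 1.2500; -21.0000 2.5000]
S = R + BᵀPB = [2 0; 0 3/2] + [22.2500 44.5000; 44.5000 89.0000] = [24.2500 44.5000; 44.5000 90.5000]
BᵀPA = [8.6250 13.0000; 17.2500 26.0000]
K = S⁻¹·BᵀPA = [0.0603 0.0910; 0.1609 0.2426]
A−BK = [-0.2356 0.1522; -1.8822 1.4239]
AᵀP(A−BK) = [0.7659 -0.4688; -0.4688 0.5108]
P' = Q + AᵀP(A−BK) = [12.0159 -1.9688; -1.9688 1.5108]
tr(P') = 13.5267

0.0603 0.0910 0.1609 0.2426


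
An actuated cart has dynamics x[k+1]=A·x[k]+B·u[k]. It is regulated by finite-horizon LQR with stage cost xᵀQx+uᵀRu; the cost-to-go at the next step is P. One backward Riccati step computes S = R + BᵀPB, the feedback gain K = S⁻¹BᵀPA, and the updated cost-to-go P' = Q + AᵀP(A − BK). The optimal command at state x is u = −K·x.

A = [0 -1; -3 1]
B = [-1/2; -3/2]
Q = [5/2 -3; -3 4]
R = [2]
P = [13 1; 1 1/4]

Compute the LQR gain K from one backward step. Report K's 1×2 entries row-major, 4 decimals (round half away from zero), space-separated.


0.3590 0.9744

BᵀP = [-8.0000 -0.8750]
S = R + BᵀPB = [2] + [5.3125] = [7.3125]
BᵀPA = [2.6250 7.1250]
K = S⁻¹·BᵀPA = [0.3590 0.9744]
A−BK = [0.1795 -0.5128; -2.4615 2.4615]
AᵀP(A−BK) = [1.3077 -0.3077; -0.3077 4.3077]
P' = Q + AᵀP(A−BK) = [3.8077 -3.3077; -3.3077 8.3077]
tr(P') = 12.1154


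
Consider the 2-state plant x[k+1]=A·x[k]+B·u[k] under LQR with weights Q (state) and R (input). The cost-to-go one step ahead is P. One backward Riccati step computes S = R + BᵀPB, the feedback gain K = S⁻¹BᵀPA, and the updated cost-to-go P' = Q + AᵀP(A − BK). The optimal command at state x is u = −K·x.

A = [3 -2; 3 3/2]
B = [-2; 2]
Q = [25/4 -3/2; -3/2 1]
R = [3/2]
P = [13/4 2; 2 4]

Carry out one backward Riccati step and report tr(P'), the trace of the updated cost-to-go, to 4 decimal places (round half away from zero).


108.7586

BᵀP = [-2.5000 4.0000]
S = R + BᵀPB = [3/2] + [13.0000] = [14.5000]
BᵀPA = [4.5000 11.0000]
K = S⁻¹·BᵀPA = [0.3103 0.7586]
A−BK = [3.6207 -0.4828; 2.3793 -0.0172]
AᵀP(A−BK) = [99.8534 -7.9138; -7.9138 1.6552]
P' = Q + AᵀP(A−BK) = [106.1034 -9.4138; -9.4138 2.6552]
tr(P') = 108.7586


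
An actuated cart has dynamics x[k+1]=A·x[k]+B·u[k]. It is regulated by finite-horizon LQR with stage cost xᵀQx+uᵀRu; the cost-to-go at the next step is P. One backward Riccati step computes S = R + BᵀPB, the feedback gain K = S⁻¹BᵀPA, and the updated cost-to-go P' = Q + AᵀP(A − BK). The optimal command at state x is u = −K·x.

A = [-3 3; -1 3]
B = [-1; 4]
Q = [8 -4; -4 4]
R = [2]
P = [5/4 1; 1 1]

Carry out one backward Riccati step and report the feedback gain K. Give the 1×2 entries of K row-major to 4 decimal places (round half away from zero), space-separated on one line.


BᵀP = [2.7500 3.0000]
S = R + BᵀPB = [2] + [9.2500] = [11.2500]
BᵀPA = [-11.2500 17.2500]
K = S⁻¹·BᵀPA = [-1.0000 1.5333]
A−BK = [-4.0000 4.5333; 3.0000 -3.1333]
AᵀP(A−BK) = [7.0000 -9.0000; -9.0000 11.8000]
P' = Q + AᵀP(A−BK) = [15.0000 -13.0000; -13.0000 15.8000]
tr(P') = 30.8000

-1.0000 1.5333


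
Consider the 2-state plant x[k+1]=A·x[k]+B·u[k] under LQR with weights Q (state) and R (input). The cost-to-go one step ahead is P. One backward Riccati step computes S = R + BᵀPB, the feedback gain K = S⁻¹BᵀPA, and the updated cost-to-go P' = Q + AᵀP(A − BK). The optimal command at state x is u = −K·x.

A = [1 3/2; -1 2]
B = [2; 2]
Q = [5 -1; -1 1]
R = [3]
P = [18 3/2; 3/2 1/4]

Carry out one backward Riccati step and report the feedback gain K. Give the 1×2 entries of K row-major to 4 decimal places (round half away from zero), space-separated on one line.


0.4034 0.7443

BᵀP = [39.0000 3.5000]
S = R + BᵀPB = [3] + [85.0000] = [88.0000]
BᵀPA = [35.5000 65.5000]
K = S⁻¹·BᵀPA = [0.4034 0.7443]
A−BK = [0.1932 0.0114; -1.8068 0.5114]
AᵀP(A−BK) = [0.9290 0.8267; 0.8267 1.7472]
P' = Q + AᵀP(A−BK) = [5.9290 -0.1733; -0.1733 2.7472]
tr(P') = 8.6761


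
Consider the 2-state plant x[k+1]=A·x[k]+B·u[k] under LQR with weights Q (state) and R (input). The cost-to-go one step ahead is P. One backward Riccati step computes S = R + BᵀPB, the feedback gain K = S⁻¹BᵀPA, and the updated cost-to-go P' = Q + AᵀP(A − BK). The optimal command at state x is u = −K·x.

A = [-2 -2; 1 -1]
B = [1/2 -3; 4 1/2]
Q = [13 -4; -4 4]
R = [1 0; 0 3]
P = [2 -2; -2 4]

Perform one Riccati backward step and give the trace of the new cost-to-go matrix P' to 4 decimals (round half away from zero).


19.1235

BᵀP = [-7.0000 15.0000; -7.0000 8.0000]
S = R + BᵀPB = [1 0; 0 3] + [56.5000 28.5000; 28.5000 25.0000] = [57.5000 28.5000; 28.5000 28.0000]
BᵀPA = [29.0000 -1.0000; 22.0000 6.0000]
K = S⁻¹·BᵀPA = [0.2319 -0.2495; 0.5497 0.4682]
A−BK = [-0.4669 -0.4707; -0.2024 -0.2363]
AᵀP(A−BK) = [1.1821 0.9339; 0.9339 0.9414]
P' = Q + AᵀP(A−BK) = [14.1821 -3.0661; -3.0661 4.9414]
tr(P') = 19.1235


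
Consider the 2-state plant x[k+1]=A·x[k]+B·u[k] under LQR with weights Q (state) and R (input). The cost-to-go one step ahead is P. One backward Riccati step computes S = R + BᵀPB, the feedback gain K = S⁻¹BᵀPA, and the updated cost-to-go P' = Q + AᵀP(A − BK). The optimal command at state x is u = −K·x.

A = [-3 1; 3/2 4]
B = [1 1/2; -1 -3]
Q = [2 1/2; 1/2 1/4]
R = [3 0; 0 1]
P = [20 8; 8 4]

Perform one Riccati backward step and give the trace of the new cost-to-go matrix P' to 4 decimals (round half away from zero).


BᵀP = [12.0000 4.0000; -14.0000 -8.0000]
S = R + BᵀPB = [3 0; 0 1] + [8.0000 -6.0000; -6.0000 17.0000] = [11.0000 -6.0000; -6.0000 18.0000]
BᵀPA = [-30.0000 28.0000; 30.0000 -46.0000]
K = S⁻¹·BᵀPA = [-2.2222 1.4074; 0.9259 -2.0864]
A−BK = [-1.2407 0.6358; 2.0556 -0.8519]
AᵀP(A−BK) = [22.5556 -15.1852; -15.1852 12.6173]
P' = Q + AᵀP(A−BK) = [24.5556 -14.6852; -14.6852 12.8673]
tr(P') = 37.4228

37.4228


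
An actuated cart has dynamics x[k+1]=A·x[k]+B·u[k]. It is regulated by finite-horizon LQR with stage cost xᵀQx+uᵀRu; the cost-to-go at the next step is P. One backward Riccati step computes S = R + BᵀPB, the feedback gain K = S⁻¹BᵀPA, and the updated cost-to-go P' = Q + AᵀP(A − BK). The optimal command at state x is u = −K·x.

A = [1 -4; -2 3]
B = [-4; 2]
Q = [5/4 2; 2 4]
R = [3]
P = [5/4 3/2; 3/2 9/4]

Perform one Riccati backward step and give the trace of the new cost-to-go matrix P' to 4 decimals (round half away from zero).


BᵀP = [-2.0000 -1.5000]
S = R + BᵀPB = [3] + [5.0000] = [8.0000]
BᵀPA = [1.0000 3.5000]
K = S⁻¹·BᵀPA = [0.1250 0.4375]
A−BK = [1.5000 -2.2500; -2.2500 2.1250]
AᵀP(A−BK) = [4.1250 -2.4375; -2.4375 2.7188]
P' = Q + AᵀP(A−BK) = [5.3750 -0.4375; -0.4375 6.7188]
tr(P') = 12.0938

12.0938


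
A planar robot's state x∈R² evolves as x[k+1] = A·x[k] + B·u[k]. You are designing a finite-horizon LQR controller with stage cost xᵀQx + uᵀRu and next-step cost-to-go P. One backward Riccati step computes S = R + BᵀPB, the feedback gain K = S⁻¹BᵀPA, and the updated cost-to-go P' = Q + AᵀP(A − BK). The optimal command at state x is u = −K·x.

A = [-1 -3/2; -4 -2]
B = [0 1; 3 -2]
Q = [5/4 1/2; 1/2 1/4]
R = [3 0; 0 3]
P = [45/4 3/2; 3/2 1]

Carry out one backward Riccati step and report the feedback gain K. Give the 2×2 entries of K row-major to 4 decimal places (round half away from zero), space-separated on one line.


-1.4611 -1.1969 -0.6891 -1.0751

BᵀP = [4.5000 3.0000; 8.2500 -0.5000]
S = R + BᵀPB = [3 0; 0 3] + [9.0000 -1.5000; -1.5000 9.2500] = [12.0000 -1.5000; -1.5000 12.2500]
BᵀPA = [-16.5000 -12.7500; -6.2500 -11.3750]
K = S⁻¹·BᵀPA = [-1.4611 -1.1969; -0.6891 -1.0751]
A−BK = [-0.3109 -0.4249; -0.9948 -0.5596]
AᵀP(A−BK) = [10.8342 10.4067; 10.4067 10.8225]
P' = Q + AᵀP(A−BK) = [12.0842 10.9067; 10.9067 11.0725]
tr(P') = 23.1567


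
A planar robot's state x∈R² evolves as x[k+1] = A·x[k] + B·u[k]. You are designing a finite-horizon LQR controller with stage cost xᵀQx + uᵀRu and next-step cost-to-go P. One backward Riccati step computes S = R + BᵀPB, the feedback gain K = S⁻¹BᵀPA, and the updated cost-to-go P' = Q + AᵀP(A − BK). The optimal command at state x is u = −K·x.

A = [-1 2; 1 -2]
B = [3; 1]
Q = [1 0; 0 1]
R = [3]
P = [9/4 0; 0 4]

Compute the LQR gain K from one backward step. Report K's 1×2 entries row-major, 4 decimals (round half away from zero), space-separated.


-0.1009 0.2018

BᵀP = [6.7500 4.0000]
S = R + BᵀPB = [3] + [24.2500] = [27.2500]
BᵀPA = [-2.7500 5.5000]
K = S⁻¹·BᵀPA = [-0.1009 0.2018]
A−BK = [-0.6972 1.3945; 1.1009 -2.2018]
AᵀP(A−BK) = [5.9725 -11.9450; -11.9450 23.8899]
P' = Q + AᵀP(A−BK) = [6.9725 -11.9450; -11.9450 24.8899]
tr(P') = 31.8624


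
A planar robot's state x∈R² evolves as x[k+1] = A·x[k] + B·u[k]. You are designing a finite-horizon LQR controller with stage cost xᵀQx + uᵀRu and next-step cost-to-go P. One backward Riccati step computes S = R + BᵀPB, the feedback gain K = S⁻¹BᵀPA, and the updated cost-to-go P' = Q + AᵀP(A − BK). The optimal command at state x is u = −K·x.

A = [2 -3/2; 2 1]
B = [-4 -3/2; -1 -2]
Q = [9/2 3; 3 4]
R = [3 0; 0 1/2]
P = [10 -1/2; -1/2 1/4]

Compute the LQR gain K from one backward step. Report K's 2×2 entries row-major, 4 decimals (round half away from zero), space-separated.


BᵀP = [-39.5000 1.7500; -14.0000 0.2500]
S = R + BᵀPB = [3 0; 0 1/2] + [156.2500 55.7500; 55.7500 20.5000] = [159.2500 55.7500; 55.7500 21.0000]
BᵀPA = [-75.5000 61.0000; -27.5000 21.2500]
K = S⁻¹·BᵀPA = [-0.2218 0.4078; -0.7208 -0.0707]
A−BK = [0.0318 0.0251; 0.3366 1.2665]
AᵀP(A−BK) = [0.4350 -0.1556; -0.1556 0.8768]
P' = Q + AᵀP(A−BK) = [4.9350 2.8444; 2.8444 4.8768]
tr(P') = 9.8119

-0.2218 0.4078 -0.7208 -0.0707


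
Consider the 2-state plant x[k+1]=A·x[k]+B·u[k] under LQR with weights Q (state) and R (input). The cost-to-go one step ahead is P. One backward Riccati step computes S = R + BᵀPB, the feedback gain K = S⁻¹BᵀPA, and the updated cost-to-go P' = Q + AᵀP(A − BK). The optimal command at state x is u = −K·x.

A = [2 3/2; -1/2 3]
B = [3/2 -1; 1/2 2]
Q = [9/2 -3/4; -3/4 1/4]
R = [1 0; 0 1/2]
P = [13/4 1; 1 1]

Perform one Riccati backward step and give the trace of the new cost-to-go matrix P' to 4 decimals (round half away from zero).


8.8263

BᵀP = [5.3750 2.0000; -1.2500 1.0000]
S = R + BᵀPB = [1 0; 0 1/2] + [9.0625 -1.3750; -1.3750 3.2500] = [10.0625 -1.3750; -1.3750 3.7500]
BᵀPA = [9.7500 14.0625; -3.0000 1.1250]
K = S⁻¹·BᵀPA = [0.9050 1.5144; -0.4682 0.8553]
A−BK = [0.1744 0.0837; -0.0161 0.5323]
AᵀP(A−BK) = [1.0220 1.3006; 1.3006 3.0543]
P' = Q + AᵀP(A−BK) = [5.5220 0.5506; 0.5506 3.3043]
tr(P') = 8.8263


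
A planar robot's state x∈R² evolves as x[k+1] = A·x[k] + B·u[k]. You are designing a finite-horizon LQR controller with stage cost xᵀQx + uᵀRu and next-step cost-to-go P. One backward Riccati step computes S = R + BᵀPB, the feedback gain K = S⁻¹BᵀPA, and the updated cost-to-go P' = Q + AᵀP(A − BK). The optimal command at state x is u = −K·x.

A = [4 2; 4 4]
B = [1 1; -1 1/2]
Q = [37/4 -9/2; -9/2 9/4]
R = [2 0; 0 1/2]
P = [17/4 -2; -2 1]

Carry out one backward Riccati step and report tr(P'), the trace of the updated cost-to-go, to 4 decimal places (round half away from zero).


BᵀP = [6.2500 -3.0000; 3.2500 -1.5000]
S = R + BᵀPB = [2 0; 0 1/2] + [9.2500 4.7500; 4.7500 2.5000] = [11.2500 4.7500; 4.7500 3.0000]
BᵀPA = [13.0000 0.5000; 7.0000 0.5000]
K = S⁻¹·BᵀPA = [0.5140 -0.0782; 1.5196 0.2905]
A−BK = [1.9665 1.7877; 3.7542 3.7765]
AᵀP(A−BK) = [2.6816 0.9832; 0.9832 0.8939]
P' = Q + AᵀP(A−BK) = [11.9316 -3.5168; -3.5168 3.1439]
tr(P') = 15.0754

15.0754


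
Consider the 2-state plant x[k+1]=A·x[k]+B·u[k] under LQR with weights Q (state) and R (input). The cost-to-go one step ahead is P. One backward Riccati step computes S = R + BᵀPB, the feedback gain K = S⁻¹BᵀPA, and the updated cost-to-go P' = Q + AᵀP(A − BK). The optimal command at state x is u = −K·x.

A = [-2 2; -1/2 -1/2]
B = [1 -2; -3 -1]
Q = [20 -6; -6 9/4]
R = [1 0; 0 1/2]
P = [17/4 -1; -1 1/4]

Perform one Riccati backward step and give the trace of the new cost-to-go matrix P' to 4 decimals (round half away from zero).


23.1152

BᵀP = [7.2500 -1.7500; -7.5000 1.7500]
S = R + BᵀPB = [1 0; 0 1/2] + [12.5000 -12.7500; -12.7500 13.2500] = [13.5000 -12.7500; -12.7500 13.7500]
BᵀPA = [-13.6250 15.3750; 14.1250 -15.8750]
K = S⁻¹·BᵀPA = [-0.3144 0.3902; 0.7358 -0.7927]
A−BK = [-0.2141 0.0244; -0.7073 -0.1220]
AᵀP(A−BK) = [0.3865 -0.4238; -0.4238 0.4787]
P' = Q + AᵀP(A−BK) = [20.3865 -6.4238; -6.4238 2.7287]
tr(P') = 23.1152


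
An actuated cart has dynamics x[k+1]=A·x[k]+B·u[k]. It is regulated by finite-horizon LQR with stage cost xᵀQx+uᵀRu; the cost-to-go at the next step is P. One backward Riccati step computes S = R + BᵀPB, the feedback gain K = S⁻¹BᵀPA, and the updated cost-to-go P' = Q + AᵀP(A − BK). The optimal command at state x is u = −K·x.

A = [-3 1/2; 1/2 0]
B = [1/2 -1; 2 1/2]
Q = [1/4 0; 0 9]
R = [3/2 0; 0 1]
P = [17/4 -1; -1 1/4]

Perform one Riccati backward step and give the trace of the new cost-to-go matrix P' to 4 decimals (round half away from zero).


15.9690

BᵀP = [0.1250 0.0000; -4.7500 1.1250]
S = R + BᵀPB = [3/2 0; 0 1] + [0.0625 -0.1250; -0.1250 5.3125] = [1.5625 -0.1250; -0.1250 6.3125]
BᵀPA = [-0.3750 0.0625; 14.8125 -2.3750]
K = S⁻¹·BᵀPA = [-0.0524 0.0099; 2.3455 -0.3760]
A−BK = [-0.6283 0.1190; -0.5680 0.1682]
AᵀP(A−BK) = [6.5502 -1.0512; -1.0512 0.1688]
P' = Q + AᵀP(A−BK) = [6.8002 -1.0512; -1.0512 9.1688]
tr(P') = 15.9690


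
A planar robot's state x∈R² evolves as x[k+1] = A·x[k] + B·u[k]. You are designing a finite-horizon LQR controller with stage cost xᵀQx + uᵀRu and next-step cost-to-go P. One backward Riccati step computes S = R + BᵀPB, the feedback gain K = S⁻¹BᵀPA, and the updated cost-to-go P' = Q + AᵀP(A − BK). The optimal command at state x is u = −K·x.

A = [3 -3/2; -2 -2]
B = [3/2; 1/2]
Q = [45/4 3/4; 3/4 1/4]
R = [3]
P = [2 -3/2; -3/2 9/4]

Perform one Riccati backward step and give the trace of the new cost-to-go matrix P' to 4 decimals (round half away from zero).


46.8468

BᵀP = [2.2500 -1.1250]
S = R + BᵀPB = [3] + [2.8125] = [5.8125]
BᵀPA = [9.0000 -1.1250]
K = S⁻¹·BᵀPA = [1.5484 -0.1935]
A−BK = [0.6774 -1.2097; -2.7742 -1.9032]
AᵀP(A−BK) = [31.0645 6.2419; 6.2419 4.2823]
P' = Q + AᵀP(A−BK) = [42.3145 6.9919; 6.9919 4.5323]
tr(P') = 46.8468


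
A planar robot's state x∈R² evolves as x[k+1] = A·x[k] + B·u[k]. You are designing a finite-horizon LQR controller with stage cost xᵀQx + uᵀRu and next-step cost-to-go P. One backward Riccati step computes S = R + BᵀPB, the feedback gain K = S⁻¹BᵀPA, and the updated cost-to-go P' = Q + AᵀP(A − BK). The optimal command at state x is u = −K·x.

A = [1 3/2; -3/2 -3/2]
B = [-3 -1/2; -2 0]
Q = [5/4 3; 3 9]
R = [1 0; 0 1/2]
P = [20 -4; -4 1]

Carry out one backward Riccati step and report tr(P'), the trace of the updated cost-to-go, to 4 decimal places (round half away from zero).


13.4919

BᵀP = [-52.0000 10.0000; -10.0000 2.0000]
S = R + BᵀPB = [1 0; 0 1/2] + [136.0000 26.0000; 26.0000 5.0000] = [137.0000 26.0000; 26.0000 5.5000]
BᵀPA = [-67.0000 -93.0000; -13.0000 -18.0000]
K = S⁻¹·BᵀPA = [-0.3935 -0.5613; -0.5032 -0.6194]
A−BK = [-0.4323 -0.4935; -2.2871 -2.6226]
AᵀP(A−BK) = [1.3403 1.5919; 1.5919 1.9016]
P' = Q + AᵀP(A−BK) = [2.5903 4.5919; 4.5919 10.9016]
tr(P') = 13.4919


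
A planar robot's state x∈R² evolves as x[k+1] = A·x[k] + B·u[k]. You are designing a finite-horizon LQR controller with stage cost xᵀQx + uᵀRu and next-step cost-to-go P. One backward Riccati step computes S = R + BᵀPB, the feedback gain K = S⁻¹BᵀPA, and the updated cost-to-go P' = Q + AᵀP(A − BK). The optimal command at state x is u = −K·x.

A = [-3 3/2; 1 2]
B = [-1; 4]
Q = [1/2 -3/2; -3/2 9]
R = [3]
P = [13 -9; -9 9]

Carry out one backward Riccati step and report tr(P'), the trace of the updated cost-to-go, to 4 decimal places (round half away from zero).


BᵀP = [-49.0000 45.0000]
S = R + BᵀPB = [3] + [229.0000] = [232.0000]
BᵀPA = [192.0000 16.5000]
K = S⁻¹·BᵀPA = [0.8276 0.0711]
A−BK = [-2.1724 1.5711; -2.3103 1.7155]
AᵀP(A−BK) = [21.1034 -13.6552; -13.6552 10.0765]
P' = Q + AᵀP(A−BK) = [21.6034 -15.1552; -15.1552 19.0765]
tr(P') = 40.6800

40.6800


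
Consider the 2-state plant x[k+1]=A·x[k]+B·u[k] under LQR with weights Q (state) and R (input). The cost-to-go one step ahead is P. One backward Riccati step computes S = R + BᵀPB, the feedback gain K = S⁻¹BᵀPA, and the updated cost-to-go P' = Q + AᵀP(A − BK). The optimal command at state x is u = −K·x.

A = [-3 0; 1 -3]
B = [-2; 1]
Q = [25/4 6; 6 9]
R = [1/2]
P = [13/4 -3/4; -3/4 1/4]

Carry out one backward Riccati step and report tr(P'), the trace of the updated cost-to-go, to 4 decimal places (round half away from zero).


16.8843

BᵀP = [-7.2500 1.7500]
S = R + BᵀPB = [1/2] + [16.2500] = [16.7500]
BᵀPA = [23.5000 -5.2500]
K = S⁻¹·BᵀPA = [1.4030 -0.3134]
A−BK = [-0.1940 -0.6269; -0.4030 -2.6866]
AᵀP(A−BK) = [1.0299 -0.1343; -0.1343 0.6045]
P' = Q + AᵀP(A−BK) = [7.2799 5.8657; 5.8657 9.6045]
tr(P') = 16.8843


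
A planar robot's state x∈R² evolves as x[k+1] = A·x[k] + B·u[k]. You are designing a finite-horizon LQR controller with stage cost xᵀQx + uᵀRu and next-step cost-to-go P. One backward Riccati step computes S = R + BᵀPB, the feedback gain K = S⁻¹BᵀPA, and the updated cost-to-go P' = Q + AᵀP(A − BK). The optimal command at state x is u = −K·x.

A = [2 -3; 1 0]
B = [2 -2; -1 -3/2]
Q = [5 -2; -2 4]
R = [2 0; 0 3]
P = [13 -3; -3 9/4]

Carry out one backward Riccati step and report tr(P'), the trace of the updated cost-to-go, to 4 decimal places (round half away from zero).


13.2260

BᵀP = [29.0000 -8.2500; -21.5000 2.6250]
S = R + BᵀPB = [2 0; 0 3] + [66.2500 -45.6250; -45.6250 39.0625] = [68.2500 -45.6250; -45.6250 42.0625]
BᵀPA = [49.7500 -87.0000; -40.3750 64.5000]
K = S⁻¹·BᵀPA = [0.3174 -0.9081; -0.6156 0.5484]
A−BK = [0.1340 -0.0870; 0.3941 -0.0855]
AᵀP(A−BK) = [1.6043 -1.6794; -1.6794 2.6217]
P' = Q + AᵀP(A−BK) = [6.6043 -3.6794; -3.6794 6.6217]
tr(P') = 13.2260


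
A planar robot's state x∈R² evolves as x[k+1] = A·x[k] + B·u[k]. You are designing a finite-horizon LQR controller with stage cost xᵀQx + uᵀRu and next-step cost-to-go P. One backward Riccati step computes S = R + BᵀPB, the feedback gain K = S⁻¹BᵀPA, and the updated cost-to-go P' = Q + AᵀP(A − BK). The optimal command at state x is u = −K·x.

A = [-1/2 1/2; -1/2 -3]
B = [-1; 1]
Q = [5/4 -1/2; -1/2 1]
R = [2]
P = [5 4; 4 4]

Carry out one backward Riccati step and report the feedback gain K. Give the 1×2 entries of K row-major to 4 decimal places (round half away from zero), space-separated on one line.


BᵀP = [-1.0000 0.0000]
S = R + BᵀPB = [2] + [1.0000] = [3.0000]
BᵀPA = [0.5000 -0.5000]
K = S⁻¹·BᵀPA = [0.1667 -0.1667]
A−BK = [-0.3333 0.3333; -0.6667 -2.8333]
AᵀP(A−BK) = [4.1667 9.8333; 9.8333 25.1667]
P' = Q + AᵀP(A−BK) = [5.4167 9.3333; 9.3333 26.1667]
tr(P') = 31.5833

0.1667 -0.1667


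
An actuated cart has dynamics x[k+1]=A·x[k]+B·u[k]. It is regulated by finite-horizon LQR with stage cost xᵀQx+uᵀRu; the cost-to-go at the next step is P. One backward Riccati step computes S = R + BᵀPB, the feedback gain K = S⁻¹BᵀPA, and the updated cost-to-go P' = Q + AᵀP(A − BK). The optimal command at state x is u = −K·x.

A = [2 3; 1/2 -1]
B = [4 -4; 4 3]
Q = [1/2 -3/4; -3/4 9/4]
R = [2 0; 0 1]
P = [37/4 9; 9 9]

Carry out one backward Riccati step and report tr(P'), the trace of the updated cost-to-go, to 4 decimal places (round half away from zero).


BᵀP = [73.0000 72.0000; -10.0000 -9.0000]
S = R + BᵀPB = [2 0; 0 1] + [580.0000 -76.0000; -76.0000 13.0000] = [582.0000 -76.0000; -76.0000 14.0000]
BᵀPA = [182.0000 147.0000; -24.5000 -21.0000]
K = S⁻¹·BᵀPA = [0.2892 0.1948; -0.1800 -0.4427]
A−BK = [0.1231 0.4503; -0.1168 -0.4511]
AᵀP(A−BK) = [0.2038 0.2062; 0.2062 0.3225]
P' = Q + AᵀP(A−BK) = [0.7038 -0.5438; -0.5438 2.5725]
tr(P') = 3.2763

3.2763


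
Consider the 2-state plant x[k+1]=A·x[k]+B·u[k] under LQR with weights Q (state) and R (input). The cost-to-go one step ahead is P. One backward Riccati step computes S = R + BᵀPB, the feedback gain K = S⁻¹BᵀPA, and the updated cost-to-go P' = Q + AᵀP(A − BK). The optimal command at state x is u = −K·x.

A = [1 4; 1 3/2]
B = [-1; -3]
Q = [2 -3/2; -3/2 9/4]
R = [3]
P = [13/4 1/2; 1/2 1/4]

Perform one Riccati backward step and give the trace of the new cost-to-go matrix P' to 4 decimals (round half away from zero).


BᵀP = [-4.7500 -1.2500]
S = R + BᵀPB = [3] + [8.5000] = [11.5000]
BᵀPA = [-6.0000 -20.8750]
K = S⁻¹·BᵀPA = [-0.5217 -1.8152]
A−BK = [0.4783 2.1848; -0.5652 -3.9457]
AᵀP(A−BK) = [1.3696 5.2337; 5.2337 20.6698]
P' = Q + AᵀP(A−BK) = [3.3696 3.7337; 3.7337 22.9198]
tr(P') = 26.2894

26.2894


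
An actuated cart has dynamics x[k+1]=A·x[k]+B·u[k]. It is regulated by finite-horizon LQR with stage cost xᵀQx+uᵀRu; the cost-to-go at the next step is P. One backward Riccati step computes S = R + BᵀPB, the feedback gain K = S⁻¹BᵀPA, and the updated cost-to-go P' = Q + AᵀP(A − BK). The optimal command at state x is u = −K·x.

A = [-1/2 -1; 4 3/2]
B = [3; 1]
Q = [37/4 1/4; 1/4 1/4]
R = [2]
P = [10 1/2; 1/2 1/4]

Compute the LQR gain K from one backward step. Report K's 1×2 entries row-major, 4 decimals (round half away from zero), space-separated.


-0.0866 -0.2927

BᵀP = [30.5000 1.7500]
S = R + BᵀPB = [2] + [93.2500] = [95.2500]
BᵀPA = [-8.2500 -27.8750]
K = S⁻¹·BᵀPA = [-0.0866 -0.2927]
A−BK = [-0.2402 -0.1220; 4.0866 1.7927]
AᵀP(A−BK) = [3.7854 1.7106; 1.7106 0.9049]
P' = Q + AᵀP(A−BK) = [13.0354 1.9606; 1.9606 1.1549]
tr(P') = 14.1903


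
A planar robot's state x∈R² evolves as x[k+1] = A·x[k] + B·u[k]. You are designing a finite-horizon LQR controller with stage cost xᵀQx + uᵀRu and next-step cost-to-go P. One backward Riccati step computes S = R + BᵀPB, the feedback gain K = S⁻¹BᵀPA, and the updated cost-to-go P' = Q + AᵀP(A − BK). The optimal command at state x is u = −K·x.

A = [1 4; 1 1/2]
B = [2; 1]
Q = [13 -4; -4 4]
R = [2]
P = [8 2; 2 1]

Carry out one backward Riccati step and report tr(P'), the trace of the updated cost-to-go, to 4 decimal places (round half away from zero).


BᵀP = [18.0000 5.0000]
S = R + BᵀPB = [2] + [41.0000] = [43.0000]
BᵀPA = [23.0000 74.5000]
K = S⁻¹·BᵀPA = [0.5349 1.7326]
A−BK = [-0.0698 0.5349; 0.4651 -1.2326]
AᵀP(A−BK) = [0.6977 1.6512; 1.6512 7.1744]
P' = Q + AᵀP(A−BK) = [13.6977 -2.3488; -2.3488 11.1744]
tr(P') = 24.8721

24.8721


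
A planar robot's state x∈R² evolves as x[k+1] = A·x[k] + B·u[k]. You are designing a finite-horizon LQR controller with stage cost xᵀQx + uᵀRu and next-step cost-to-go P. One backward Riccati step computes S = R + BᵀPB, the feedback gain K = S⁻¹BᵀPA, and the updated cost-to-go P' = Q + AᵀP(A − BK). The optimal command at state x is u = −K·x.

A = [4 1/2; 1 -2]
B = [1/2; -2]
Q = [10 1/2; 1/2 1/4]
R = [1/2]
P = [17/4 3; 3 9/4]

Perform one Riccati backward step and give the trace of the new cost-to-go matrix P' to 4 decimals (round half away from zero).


29.9315

BᵀP = [-3.8750 -3.0000]
S = R + BᵀPB = [1/2] + [4.0625] = [4.5625]
BᵀPA = [-18.5000 4.0625]
K = S⁻¹·BᵀPA = [-4.0548 0.8904]
A−BK = [6.0274 0.0548; -7.1096 -0.2192]
AᵀP(A−BK) = [19.2363 -2.0274; -2.0274 0.4452]
P' = Q + AᵀP(A−BK) = [29.2363 -1.5274; -1.5274 0.6952]
tr(P') = 29.9315


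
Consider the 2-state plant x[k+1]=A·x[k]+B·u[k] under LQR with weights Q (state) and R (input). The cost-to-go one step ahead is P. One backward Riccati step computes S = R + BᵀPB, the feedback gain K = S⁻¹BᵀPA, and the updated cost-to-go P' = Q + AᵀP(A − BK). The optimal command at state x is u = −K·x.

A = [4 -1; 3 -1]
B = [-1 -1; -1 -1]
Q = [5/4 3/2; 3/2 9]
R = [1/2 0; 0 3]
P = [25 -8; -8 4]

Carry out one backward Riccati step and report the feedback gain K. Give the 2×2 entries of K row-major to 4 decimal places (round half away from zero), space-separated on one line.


-3.5745 0.8298 -0.5957 0.1383

BᵀP = [-17.0000 4.0000; -17.0000 4.0000]
S = R + BᵀPB = [1/2 0; 0 3] + [13.0000 13.0000; 13.0000 13.0000] = [13.5000 13.0000; 13.0000 16.0000]
BᵀPA = [-56.0000 13.0000; -56.0000 13.0000]
K = S⁻¹·BᵀPA = [-3.5745 0.8298; -0.5957 0.1383]
A−BK = [-0.1702 -0.0319; -1.1702 -0.0319]
AᵀP(A−BK) = [10.4681 -1.7872; -1.7872 0.4149]
P' = Q + AᵀP(A−BK) = [11.7181 -0.2872; -0.2872 9.4149]
tr(P') = 21.1330


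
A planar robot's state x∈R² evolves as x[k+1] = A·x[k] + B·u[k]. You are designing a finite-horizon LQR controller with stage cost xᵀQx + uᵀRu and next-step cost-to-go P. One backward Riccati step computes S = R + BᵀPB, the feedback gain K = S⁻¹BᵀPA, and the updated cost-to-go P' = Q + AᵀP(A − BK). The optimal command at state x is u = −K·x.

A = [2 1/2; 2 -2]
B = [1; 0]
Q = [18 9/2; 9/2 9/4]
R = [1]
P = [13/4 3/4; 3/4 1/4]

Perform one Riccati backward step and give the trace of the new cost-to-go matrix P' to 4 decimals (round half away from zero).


BᵀP = [3.2500 0.7500]
S = R + BᵀPB = [1] + [3.2500] = [4.2500]
BᵀPA = [8.0000 0.1250]
K = S⁻¹·BᵀPA = [1.8824 0.0294]
A−BK = [0.1176 0.4706; 2.0000 -2.0000]
AᵀP(A−BK) = [4.9412 -0.2353; -0.2353 0.3088]
P' = Q + AᵀP(A−BK) = [22.9412 4.2647; 4.2647 2.5588]
tr(P') = 25.5000

25.5000


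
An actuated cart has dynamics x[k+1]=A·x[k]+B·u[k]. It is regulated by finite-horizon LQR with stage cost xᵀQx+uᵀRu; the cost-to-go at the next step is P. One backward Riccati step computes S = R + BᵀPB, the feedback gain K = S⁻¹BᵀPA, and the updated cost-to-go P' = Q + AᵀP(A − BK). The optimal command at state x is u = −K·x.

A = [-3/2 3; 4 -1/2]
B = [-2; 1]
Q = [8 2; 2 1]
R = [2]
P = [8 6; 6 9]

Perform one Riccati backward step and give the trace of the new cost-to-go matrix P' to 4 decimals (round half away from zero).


BᵀP = [-10.0000 -3.0000]
S = R + BᵀPB = [2] + [17.0000] = [19.0000]
BᵀPA = [3.0000 -28.5000]
K = S⁻¹·BᵀPA = [0.1579 -1.5000]
A−BK = [-1.1842 0.0000; 3.8421 1.0000]
AᵀP(A−BK) = [89.5263 27.0000; 27.0000 13.5000]
P' = Q + AᵀP(A−BK) = [97.5263 29.0000; 29.0000 14.5000]
tr(P') = 112.0263

112.0263


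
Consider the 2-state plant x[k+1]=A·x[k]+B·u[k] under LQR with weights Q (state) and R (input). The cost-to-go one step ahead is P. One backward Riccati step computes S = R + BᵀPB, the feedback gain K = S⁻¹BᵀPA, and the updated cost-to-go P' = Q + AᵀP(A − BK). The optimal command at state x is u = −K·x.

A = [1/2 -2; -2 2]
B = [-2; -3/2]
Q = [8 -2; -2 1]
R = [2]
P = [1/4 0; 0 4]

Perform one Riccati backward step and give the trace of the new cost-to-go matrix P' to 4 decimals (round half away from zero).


BᵀP = [-0.5000 -6.0000]
S = R + BᵀPB = [2] + [10.0000] = [12.0000]
BᵀPA = [11.7500 -11.0000]
K = S⁻¹·BᵀPA = [0.9792 -0.9167]
A−BK = [2.4583 -3.8333; -0.5313 0.6250]
AᵀP(A−BK) = [4.5573 -5.4792; -5.4792 6.9167]
P' = Q + AᵀP(A−BK) = [12.5573 -7.4792; -7.4792 7.9167]
tr(P') = 20.4740

20.4740
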